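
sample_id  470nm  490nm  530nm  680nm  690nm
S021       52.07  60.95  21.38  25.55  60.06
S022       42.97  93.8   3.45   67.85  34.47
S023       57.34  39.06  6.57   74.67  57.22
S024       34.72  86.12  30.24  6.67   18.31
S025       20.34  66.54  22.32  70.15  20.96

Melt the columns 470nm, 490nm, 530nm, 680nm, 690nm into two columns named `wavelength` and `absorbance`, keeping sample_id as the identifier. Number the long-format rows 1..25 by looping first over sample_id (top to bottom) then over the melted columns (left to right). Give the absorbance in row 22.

66.54

25 rows total (5 × 5). Row 22: index ⌊(22-1)/5⌋ = 4 into sample_id → S025; (22-1) mod 5 = 1 into the melted columns → 490nm.
So row 22 is (S025, 490nm, 66.54); absorbance = 66.54.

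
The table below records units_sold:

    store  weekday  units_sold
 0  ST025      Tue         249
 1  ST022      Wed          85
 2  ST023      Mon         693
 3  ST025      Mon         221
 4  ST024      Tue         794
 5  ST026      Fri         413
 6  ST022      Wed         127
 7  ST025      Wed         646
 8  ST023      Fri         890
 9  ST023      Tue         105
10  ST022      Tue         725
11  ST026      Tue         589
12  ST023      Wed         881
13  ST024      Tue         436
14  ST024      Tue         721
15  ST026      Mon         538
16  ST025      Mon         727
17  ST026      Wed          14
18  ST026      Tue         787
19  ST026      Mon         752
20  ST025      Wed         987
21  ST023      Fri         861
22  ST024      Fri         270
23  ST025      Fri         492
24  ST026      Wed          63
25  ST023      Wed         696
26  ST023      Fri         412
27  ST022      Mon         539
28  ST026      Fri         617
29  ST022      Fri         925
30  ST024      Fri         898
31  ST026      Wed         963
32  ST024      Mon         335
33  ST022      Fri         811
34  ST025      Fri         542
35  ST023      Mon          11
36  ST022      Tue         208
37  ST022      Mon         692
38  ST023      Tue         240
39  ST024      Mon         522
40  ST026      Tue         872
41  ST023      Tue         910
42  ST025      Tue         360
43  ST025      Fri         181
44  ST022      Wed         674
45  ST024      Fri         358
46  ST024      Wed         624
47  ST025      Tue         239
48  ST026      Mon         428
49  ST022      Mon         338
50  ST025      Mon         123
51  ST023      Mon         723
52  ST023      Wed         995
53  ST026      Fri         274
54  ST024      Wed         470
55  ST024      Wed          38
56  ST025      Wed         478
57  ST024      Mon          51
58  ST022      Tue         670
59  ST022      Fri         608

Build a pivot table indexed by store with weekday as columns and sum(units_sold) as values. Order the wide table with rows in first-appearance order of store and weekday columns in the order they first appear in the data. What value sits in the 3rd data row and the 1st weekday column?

1255

With rows in first-appearance order of store, row 3 is store=ST023. weekday columns in first-appearance order: Tue, Wed, Mon, Fri; column 1 is Tue.
Long rows with store=ST023, weekday=Tue: 105 + 240 + 910 = 1255.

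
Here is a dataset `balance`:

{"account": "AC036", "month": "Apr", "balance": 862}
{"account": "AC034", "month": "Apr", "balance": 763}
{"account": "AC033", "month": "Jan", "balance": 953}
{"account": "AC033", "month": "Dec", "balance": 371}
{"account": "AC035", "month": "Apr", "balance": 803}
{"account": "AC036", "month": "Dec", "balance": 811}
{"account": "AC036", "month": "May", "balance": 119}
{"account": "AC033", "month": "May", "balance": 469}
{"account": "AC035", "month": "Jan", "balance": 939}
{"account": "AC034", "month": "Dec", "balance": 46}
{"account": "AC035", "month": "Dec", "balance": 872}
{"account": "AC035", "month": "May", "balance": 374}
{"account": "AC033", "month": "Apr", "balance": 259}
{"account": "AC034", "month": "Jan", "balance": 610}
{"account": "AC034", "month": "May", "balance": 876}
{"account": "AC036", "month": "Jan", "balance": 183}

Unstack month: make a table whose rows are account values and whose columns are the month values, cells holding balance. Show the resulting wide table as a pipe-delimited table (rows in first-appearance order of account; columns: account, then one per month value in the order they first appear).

| account | Apr | Jan | Dec | May |
| AC036 | 862 | 183 | 811 | 119 |
| AC034 | 763 | 610 | 46 | 876 |
| AC033 | 259 | 953 | 371 | 469 |
| AC035 | 803 | 939 | 872 | 374 |

Columns: account plus the 4 distinct month values (Apr, Jan, Dec, May).
For example, row AC036 column Apr takes balance=862 from the long row (AC036, Apr).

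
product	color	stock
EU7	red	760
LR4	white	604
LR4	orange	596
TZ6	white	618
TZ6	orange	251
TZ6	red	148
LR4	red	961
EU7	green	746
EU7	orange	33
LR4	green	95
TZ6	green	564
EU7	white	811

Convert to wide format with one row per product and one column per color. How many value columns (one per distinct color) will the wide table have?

4

4 distinct color values: green, white, orange, red.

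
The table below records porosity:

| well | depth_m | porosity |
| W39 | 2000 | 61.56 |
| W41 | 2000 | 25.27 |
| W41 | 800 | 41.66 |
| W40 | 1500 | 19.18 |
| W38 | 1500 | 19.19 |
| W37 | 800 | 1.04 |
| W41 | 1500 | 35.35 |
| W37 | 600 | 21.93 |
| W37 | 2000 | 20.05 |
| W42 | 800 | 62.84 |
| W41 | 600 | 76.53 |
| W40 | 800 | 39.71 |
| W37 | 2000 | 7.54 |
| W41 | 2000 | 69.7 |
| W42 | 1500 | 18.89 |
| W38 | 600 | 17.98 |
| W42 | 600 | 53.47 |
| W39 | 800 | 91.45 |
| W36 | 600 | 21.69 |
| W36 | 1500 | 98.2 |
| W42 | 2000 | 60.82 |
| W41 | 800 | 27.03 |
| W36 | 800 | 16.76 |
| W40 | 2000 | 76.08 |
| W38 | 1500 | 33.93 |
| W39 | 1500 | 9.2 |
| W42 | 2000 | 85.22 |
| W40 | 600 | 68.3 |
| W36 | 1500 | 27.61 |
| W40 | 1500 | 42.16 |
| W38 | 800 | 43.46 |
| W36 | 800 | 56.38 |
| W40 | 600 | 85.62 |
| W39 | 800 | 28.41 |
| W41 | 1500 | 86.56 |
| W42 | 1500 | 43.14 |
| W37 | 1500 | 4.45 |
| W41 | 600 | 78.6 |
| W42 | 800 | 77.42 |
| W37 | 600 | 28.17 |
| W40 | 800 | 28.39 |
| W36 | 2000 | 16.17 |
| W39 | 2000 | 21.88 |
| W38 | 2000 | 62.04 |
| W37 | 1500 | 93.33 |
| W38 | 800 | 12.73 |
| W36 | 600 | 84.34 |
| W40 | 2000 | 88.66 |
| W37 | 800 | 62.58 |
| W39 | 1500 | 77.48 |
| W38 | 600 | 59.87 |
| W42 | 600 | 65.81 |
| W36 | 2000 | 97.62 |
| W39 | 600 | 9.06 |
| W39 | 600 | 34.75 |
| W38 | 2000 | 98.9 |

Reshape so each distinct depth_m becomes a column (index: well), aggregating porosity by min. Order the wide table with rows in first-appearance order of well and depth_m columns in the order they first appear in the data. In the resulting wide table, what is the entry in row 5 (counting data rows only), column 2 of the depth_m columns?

1.04

With rows in first-appearance order of well, row 5 is well=W37. depth_m columns in first-appearance order: 2000, 800, 1500, 600; column 2 is 800.
Long rows with well=W37, depth_m=800: min(1.04, 62.58) = 1.04.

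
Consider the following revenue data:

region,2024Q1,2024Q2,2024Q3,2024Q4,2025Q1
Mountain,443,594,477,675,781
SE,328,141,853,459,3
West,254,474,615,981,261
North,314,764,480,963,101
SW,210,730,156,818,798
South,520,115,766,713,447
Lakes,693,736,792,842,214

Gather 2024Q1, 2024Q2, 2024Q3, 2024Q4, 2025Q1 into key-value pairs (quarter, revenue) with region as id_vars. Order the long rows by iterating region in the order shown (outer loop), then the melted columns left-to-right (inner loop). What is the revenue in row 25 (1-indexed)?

798

35 rows total (7 × 5). Row 25: index ⌊(25-1)/5⌋ = 4 into region → SW; (25-1) mod 5 = 4 into the melted columns → 2025Q1.
So row 25 is (SW, 2025Q1, 798); revenue = 798.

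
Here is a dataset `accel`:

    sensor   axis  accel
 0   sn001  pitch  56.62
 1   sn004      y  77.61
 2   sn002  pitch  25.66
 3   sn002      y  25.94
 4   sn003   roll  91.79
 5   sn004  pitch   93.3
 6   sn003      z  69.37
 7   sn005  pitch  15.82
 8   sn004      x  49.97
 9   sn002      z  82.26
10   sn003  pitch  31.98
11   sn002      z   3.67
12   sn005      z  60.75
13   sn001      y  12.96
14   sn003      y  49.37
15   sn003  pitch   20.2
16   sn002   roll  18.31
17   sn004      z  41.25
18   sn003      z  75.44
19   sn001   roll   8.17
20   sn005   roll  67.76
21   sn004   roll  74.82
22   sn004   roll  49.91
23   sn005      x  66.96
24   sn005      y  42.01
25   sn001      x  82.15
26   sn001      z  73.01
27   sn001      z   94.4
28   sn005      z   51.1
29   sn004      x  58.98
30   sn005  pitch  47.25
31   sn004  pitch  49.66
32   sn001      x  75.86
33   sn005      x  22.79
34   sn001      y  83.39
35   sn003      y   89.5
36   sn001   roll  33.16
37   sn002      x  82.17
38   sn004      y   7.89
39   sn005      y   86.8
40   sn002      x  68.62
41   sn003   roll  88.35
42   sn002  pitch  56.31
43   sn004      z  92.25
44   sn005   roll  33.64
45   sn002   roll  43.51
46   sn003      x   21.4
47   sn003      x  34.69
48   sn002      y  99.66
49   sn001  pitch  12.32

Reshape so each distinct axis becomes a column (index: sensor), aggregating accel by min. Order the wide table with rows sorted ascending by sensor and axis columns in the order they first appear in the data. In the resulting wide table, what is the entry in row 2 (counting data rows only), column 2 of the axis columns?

25.94

With rows sorted ascending by sensor, row 2 is sensor=sn002. axis columns in first-appearance order: pitch, y, roll, z, x; column 2 is y.
Long rows with sensor=sn002, axis=y: min(25.94, 99.66) = 25.94.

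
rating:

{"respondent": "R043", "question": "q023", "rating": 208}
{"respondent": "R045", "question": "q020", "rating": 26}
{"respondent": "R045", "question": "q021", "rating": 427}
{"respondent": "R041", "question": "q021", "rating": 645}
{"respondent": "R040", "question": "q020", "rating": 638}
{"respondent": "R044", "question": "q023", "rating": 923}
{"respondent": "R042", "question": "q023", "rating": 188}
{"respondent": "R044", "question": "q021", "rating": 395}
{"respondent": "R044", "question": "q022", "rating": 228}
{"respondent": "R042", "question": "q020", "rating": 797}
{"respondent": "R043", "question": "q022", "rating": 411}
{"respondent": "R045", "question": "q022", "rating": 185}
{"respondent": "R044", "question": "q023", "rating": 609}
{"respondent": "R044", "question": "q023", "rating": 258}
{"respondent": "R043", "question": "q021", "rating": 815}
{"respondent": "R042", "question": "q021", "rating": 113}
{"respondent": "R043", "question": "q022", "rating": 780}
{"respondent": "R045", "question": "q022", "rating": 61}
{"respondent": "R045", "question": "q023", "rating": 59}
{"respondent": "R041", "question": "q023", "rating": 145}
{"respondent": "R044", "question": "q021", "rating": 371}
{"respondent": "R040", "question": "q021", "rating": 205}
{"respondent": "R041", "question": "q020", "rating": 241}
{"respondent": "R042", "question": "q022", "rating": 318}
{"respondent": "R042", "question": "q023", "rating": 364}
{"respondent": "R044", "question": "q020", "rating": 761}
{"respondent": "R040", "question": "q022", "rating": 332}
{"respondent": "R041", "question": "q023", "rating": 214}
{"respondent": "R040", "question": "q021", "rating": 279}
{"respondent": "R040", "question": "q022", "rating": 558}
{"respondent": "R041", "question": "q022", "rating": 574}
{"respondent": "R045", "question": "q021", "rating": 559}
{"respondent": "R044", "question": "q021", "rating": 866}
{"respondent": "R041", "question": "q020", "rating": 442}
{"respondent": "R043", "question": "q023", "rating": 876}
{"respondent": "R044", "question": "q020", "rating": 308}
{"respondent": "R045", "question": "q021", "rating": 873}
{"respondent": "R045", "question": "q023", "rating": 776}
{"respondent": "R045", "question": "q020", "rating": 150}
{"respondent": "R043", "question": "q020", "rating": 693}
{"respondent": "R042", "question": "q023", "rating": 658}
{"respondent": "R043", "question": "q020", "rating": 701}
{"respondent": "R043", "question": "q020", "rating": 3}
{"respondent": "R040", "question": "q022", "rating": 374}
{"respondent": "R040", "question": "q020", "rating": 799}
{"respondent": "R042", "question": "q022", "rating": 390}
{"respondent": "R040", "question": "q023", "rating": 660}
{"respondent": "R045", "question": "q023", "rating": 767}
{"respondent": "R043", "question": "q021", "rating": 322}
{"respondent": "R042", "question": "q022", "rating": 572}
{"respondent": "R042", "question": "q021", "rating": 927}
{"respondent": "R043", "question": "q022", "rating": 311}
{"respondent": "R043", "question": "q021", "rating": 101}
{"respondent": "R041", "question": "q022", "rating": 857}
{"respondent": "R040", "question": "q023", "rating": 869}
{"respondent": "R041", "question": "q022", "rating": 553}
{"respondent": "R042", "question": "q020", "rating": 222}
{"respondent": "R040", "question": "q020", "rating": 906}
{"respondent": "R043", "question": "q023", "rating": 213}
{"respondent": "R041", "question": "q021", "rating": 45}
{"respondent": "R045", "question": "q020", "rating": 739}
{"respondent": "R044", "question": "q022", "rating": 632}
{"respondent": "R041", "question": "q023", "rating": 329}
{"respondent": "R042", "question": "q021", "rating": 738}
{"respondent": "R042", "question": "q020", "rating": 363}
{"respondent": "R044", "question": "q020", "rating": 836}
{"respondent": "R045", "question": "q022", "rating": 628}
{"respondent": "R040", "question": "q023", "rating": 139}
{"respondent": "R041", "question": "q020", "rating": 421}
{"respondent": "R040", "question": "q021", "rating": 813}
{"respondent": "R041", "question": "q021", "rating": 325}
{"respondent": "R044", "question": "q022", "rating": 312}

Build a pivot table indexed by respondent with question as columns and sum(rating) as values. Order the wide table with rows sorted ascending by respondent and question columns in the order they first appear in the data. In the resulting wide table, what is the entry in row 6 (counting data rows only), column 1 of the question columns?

1602

With rows sorted ascending by respondent, row 6 is respondent=R045. question columns in first-appearance order: q023, q020, q021, q022; column 1 is q023.
Long rows with respondent=R045, question=q023: 59 + 776 + 767 = 1602.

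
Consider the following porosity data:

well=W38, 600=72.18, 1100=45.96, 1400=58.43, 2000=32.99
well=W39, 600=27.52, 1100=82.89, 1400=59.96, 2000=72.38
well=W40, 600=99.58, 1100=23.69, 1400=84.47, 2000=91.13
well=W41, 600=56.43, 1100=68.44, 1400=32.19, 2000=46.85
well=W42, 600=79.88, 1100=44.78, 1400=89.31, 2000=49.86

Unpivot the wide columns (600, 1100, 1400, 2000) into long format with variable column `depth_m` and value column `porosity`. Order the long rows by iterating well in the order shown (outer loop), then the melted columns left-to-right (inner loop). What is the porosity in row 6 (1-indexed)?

82.89

20 rows total (5 × 4). Row 6: index ⌊(6-1)/4⌋ = 1 into well → W39; (6-1) mod 4 = 1 into the melted columns → 1100.
So row 6 is (W39, 1100, 82.89); porosity = 82.89.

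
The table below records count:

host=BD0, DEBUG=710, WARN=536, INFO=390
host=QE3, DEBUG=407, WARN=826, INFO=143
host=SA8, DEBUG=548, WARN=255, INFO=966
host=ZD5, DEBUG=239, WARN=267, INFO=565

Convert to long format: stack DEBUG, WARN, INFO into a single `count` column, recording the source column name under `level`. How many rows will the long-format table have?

12

4 host values × 3 melted columns = 12 rows.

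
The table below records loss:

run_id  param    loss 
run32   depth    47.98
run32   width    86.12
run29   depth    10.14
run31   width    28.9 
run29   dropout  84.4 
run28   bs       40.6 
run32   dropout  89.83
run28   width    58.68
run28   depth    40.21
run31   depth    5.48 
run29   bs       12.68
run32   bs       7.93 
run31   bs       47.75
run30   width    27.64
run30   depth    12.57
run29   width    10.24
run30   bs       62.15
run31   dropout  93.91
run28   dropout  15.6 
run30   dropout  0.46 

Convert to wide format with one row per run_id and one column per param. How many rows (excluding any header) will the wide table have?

5 distinct run_id values → 5 rows.

5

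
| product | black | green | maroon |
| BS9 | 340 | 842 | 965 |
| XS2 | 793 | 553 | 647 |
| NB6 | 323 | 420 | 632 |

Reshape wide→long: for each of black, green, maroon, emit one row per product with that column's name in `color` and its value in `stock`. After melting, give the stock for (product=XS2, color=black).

Unpivoting turns each (product, wide-column) pair into one long row.
The wide cell at row XS2, column black holds 793, so the long row (XS2, black) has stock=793.

793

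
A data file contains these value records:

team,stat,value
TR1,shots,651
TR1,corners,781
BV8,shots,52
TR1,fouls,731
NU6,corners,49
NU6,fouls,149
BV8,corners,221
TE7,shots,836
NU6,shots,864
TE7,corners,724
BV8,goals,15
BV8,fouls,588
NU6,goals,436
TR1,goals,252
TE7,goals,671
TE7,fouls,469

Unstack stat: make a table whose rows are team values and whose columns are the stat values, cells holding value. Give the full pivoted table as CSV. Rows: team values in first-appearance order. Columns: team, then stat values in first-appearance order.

Columns: team plus the 4 distinct stat values (shots, corners, fouls, goals).
For example, row TR1 column shots takes value=651 from the long row (TR1, shots).

team,shots,corners,fouls,goals
TR1,651,781,731,252
BV8,52,221,588,15
NU6,864,49,149,436
TE7,836,724,469,671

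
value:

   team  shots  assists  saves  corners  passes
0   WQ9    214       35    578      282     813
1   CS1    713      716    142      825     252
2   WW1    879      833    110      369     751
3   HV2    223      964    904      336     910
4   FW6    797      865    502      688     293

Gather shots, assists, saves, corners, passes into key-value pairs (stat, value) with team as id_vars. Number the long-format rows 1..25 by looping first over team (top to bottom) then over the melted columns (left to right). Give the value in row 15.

751

25 rows total (5 × 5). Row 15: index ⌊(15-1)/5⌋ = 2 into team → WW1; (15-1) mod 5 = 4 into the melted columns → passes.
So row 15 is (WW1, passes, 751); value = 751.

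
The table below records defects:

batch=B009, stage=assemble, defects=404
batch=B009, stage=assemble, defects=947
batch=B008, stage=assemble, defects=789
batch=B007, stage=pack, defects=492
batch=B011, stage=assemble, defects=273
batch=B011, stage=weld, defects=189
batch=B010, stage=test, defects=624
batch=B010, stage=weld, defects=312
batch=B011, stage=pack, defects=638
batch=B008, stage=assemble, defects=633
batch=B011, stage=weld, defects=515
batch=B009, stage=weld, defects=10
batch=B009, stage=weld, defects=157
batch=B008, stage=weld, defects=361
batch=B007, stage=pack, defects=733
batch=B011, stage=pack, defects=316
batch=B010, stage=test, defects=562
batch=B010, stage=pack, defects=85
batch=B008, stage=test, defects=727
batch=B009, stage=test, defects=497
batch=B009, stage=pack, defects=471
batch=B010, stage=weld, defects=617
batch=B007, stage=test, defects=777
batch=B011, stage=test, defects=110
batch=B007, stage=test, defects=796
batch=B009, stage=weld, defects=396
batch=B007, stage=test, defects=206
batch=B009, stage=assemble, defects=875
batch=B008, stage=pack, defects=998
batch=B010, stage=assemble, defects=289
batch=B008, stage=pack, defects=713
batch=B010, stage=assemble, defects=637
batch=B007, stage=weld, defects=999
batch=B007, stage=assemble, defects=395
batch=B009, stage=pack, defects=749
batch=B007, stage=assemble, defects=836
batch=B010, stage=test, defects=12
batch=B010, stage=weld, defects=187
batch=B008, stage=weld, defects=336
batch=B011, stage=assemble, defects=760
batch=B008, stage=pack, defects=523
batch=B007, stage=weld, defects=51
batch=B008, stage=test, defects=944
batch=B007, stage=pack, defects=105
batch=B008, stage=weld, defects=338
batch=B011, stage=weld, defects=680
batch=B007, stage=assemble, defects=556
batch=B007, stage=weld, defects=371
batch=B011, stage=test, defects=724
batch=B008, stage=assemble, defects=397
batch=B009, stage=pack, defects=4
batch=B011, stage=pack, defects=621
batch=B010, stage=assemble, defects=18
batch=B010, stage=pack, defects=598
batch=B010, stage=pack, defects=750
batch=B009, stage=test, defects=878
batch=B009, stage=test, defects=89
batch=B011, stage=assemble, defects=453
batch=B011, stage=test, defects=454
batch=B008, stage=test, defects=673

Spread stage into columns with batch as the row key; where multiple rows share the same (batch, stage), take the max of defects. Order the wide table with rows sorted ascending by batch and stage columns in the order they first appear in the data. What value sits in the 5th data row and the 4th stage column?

724

With rows sorted ascending by batch, row 5 is batch=B011. stage columns in first-appearance order: assemble, pack, weld, test; column 4 is test.
Long rows with batch=B011, stage=test: max(110, 724, 454) = 724.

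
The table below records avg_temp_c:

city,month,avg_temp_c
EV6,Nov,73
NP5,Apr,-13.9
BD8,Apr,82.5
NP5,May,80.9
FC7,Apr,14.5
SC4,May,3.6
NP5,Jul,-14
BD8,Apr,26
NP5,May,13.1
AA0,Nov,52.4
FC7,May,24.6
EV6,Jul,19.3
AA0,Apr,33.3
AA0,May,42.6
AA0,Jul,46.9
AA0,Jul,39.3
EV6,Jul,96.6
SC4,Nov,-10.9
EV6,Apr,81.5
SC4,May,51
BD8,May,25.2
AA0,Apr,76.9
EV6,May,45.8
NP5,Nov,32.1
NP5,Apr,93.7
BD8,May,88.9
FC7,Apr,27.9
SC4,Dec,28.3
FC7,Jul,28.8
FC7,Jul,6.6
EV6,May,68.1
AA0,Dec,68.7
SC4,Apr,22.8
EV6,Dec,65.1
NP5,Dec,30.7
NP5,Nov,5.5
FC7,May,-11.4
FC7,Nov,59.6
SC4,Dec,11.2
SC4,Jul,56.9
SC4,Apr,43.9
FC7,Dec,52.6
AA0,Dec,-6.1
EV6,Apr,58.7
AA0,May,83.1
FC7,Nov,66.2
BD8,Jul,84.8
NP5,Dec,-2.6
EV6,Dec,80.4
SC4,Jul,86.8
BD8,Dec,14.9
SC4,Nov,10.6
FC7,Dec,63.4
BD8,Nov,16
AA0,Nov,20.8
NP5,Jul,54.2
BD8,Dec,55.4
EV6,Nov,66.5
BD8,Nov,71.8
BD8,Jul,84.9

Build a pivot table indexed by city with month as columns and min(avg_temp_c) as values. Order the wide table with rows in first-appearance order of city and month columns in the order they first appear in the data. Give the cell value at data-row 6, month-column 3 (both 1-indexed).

With rows in first-appearance order of city, row 6 is city=AA0. month columns in first-appearance order: Nov, Apr, May, Jul, Dec; column 3 is May.
Long rows with city=AA0, month=May: min(42.6, 83.1) = 42.6.

42.6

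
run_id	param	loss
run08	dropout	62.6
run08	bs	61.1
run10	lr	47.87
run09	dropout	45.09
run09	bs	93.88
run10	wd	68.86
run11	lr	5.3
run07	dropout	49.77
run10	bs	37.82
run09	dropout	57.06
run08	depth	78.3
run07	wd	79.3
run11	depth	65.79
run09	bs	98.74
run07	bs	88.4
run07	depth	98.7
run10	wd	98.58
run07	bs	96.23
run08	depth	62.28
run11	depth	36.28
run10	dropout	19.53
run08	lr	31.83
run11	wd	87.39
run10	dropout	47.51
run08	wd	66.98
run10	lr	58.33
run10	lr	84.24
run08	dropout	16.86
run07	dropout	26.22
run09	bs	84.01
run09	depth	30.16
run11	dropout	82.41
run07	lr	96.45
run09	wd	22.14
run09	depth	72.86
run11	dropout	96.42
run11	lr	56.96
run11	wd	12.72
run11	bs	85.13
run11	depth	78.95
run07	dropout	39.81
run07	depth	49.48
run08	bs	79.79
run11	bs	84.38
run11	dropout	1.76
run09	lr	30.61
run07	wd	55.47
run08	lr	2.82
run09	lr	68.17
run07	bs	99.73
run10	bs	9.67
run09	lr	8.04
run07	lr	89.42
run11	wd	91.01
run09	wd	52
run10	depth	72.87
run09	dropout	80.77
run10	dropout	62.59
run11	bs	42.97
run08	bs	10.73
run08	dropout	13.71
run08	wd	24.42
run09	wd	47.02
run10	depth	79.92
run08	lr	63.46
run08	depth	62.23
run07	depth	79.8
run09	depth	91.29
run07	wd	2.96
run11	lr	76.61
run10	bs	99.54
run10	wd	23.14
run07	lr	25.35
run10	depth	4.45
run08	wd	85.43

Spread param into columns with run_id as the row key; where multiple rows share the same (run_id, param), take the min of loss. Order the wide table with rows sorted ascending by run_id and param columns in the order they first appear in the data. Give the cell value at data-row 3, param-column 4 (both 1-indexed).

With rows sorted ascending by run_id, row 3 is run_id=run09. param columns in first-appearance order: dropout, bs, lr, wd, depth; column 4 is wd.
Long rows with run_id=run09, param=wd: min(22.14, 52, 47.02) = 22.14.

22.14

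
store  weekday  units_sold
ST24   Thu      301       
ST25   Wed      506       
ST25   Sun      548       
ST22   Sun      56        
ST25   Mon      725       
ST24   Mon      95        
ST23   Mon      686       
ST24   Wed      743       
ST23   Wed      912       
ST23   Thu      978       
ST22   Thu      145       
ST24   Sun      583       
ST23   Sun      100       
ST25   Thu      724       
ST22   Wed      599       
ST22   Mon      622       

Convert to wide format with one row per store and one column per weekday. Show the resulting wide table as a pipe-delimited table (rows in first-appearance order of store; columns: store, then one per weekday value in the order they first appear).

Columns: store plus the 4 distinct weekday values (Thu, Wed, Sun, Mon).
For example, row ST24 column Thu takes units_sold=301 from the long row (ST24, Thu).

| store | Thu | Wed | Sun | Mon |
| ST24 | 301 | 743 | 583 | 95 |
| ST25 | 724 | 506 | 548 | 725 |
| ST22 | 145 | 599 | 56 | 622 |
| ST23 | 978 | 912 | 100 | 686 |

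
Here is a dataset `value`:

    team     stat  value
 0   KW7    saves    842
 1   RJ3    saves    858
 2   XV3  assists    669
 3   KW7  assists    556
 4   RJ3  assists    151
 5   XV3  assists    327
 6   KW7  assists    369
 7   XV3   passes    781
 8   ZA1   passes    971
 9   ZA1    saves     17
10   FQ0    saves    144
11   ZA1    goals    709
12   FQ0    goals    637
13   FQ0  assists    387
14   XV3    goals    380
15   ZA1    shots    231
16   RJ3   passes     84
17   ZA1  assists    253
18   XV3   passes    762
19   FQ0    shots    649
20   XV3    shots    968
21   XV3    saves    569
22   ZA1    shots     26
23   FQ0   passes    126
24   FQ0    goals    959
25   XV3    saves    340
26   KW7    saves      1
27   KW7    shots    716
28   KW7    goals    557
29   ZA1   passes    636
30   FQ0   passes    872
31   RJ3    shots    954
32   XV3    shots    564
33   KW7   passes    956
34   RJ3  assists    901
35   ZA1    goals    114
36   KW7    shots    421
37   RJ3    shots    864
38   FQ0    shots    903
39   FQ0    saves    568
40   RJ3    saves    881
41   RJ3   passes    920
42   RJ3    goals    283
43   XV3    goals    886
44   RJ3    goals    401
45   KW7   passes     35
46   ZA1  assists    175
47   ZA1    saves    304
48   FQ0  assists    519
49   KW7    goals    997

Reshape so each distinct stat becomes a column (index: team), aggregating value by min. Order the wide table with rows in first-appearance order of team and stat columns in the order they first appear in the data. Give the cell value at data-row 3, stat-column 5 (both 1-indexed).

564

With rows in first-appearance order of team, row 3 is team=XV3. stat columns in first-appearance order: saves, assists, passes, goals, shots; column 5 is shots.
Long rows with team=XV3, stat=shots: min(968, 564) = 564.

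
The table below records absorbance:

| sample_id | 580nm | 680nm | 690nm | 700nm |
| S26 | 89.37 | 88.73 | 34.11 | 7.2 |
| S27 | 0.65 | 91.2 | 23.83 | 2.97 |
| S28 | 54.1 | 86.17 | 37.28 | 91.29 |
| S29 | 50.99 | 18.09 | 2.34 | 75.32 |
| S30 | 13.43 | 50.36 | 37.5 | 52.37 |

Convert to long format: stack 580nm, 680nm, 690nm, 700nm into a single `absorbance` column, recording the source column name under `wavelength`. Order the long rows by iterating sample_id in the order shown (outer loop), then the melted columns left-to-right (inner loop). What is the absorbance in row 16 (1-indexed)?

20 rows total (5 × 4). Row 16: index ⌊(16-1)/4⌋ = 3 into sample_id → S29; (16-1) mod 4 = 3 into the melted columns → 700nm.
So row 16 is (S29, 700nm, 75.32); absorbance = 75.32.

75.32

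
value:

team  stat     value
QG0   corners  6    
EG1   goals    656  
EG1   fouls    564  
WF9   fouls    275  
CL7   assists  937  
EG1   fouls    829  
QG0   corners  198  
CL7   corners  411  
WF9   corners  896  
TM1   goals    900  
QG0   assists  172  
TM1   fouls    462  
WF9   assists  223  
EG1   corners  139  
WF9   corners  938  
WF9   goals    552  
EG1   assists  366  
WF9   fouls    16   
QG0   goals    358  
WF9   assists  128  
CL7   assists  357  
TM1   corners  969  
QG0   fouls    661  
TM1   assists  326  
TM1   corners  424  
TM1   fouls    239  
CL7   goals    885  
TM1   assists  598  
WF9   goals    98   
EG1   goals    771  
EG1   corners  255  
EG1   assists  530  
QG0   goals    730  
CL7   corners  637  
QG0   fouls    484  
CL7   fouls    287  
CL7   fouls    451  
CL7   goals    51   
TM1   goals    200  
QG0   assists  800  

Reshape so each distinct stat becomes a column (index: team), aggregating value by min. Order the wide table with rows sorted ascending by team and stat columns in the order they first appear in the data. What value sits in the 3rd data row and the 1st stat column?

6

With rows sorted ascending by team, row 3 is team=QG0. stat columns in first-appearance order: corners, goals, fouls, assists; column 1 is corners.
Long rows with team=QG0, stat=corners: min(6, 198) = 6.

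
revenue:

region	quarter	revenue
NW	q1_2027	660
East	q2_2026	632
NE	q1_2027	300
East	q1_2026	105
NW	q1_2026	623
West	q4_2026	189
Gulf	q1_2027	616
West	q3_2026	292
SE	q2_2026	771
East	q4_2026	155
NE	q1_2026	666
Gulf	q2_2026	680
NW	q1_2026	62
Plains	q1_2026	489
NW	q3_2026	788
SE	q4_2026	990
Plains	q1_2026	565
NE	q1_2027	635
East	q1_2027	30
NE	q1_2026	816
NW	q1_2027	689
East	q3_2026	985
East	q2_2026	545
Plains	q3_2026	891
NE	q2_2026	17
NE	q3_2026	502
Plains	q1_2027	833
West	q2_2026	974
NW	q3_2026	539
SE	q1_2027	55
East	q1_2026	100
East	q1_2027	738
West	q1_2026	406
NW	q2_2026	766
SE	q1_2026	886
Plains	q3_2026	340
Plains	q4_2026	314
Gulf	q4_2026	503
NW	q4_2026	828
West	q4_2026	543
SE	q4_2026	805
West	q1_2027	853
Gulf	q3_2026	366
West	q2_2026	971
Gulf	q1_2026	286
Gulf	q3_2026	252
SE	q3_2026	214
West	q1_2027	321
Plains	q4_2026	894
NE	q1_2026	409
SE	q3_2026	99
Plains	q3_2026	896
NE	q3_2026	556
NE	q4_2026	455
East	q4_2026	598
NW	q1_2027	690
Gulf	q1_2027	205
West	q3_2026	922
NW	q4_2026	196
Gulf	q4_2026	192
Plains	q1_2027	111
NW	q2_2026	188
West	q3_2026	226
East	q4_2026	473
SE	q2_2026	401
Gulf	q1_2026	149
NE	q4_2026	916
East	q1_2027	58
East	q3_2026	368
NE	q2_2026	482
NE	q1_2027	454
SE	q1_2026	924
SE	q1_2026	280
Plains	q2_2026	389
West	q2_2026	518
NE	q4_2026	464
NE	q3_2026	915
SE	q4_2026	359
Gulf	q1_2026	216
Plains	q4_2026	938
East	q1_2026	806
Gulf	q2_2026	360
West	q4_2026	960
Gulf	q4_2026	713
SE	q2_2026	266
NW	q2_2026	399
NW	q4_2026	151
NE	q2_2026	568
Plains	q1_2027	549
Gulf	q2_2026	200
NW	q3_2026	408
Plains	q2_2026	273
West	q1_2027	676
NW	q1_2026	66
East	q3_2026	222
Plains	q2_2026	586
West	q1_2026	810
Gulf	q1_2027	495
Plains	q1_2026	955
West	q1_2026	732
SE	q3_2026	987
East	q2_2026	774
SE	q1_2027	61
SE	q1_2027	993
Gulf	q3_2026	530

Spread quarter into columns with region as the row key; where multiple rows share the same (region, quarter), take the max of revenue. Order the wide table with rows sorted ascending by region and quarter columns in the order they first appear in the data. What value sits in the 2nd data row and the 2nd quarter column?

680

With rows sorted ascending by region, row 2 is region=Gulf. quarter columns in first-appearance order: q1_2027, q2_2026, q1_2026, q4_2026, q3_2026; column 2 is q2_2026.
Long rows with region=Gulf, quarter=q2_2026: max(680, 360, 200) = 680.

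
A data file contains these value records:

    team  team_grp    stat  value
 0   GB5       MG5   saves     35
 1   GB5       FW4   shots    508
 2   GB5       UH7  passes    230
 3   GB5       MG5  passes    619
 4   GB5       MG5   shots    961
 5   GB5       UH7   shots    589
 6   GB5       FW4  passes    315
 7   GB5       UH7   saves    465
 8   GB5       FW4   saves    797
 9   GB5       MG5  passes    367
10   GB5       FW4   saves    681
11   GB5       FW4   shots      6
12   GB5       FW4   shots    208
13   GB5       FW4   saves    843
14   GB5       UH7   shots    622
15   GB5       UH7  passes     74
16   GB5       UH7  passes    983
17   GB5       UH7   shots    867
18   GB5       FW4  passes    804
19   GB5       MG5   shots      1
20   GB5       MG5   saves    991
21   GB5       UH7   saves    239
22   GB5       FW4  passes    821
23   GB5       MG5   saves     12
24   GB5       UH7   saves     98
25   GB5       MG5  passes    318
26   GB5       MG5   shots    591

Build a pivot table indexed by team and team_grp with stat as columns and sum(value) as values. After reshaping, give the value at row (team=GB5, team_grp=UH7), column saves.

Rows with team=GB5, team_grp=UH7 and stat=saves: value values are 465, 239, 98.
465 + 239 + 98 = 802.

802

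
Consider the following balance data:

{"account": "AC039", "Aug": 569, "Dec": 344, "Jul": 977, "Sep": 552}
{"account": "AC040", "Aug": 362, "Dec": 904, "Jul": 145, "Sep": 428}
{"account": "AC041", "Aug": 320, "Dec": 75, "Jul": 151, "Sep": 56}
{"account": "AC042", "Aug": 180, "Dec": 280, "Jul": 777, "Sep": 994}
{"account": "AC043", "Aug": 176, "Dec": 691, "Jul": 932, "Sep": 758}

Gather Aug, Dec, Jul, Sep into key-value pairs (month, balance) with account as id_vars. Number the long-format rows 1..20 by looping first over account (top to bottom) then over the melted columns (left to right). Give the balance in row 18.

20 rows total (5 × 4). Row 18: index ⌊(18-1)/4⌋ = 4 into account → AC043; (18-1) mod 4 = 1 into the melted columns → Dec.
So row 18 is (AC043, Dec, 691); balance = 691.

691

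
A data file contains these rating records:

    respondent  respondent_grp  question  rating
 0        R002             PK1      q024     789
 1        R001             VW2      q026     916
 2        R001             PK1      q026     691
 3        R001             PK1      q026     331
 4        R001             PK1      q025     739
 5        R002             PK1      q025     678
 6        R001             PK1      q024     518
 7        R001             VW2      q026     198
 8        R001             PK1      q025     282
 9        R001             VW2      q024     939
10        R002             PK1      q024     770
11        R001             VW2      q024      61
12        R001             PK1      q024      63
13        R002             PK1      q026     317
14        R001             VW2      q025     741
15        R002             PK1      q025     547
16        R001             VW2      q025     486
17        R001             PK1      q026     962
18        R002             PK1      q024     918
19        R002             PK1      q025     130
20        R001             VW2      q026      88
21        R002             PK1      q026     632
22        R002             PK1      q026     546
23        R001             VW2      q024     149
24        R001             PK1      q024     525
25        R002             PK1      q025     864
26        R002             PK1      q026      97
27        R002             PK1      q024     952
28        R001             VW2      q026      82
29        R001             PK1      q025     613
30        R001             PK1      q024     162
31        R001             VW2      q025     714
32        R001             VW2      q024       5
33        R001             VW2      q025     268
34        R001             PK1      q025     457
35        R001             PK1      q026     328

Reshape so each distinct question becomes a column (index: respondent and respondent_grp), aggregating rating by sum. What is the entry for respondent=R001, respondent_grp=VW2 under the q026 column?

Rows with respondent=R001, respondent_grp=VW2 and question=q026: rating values are 916, 198, 88, 82.
916 + 198 + 88 + 82 = 1284.

1284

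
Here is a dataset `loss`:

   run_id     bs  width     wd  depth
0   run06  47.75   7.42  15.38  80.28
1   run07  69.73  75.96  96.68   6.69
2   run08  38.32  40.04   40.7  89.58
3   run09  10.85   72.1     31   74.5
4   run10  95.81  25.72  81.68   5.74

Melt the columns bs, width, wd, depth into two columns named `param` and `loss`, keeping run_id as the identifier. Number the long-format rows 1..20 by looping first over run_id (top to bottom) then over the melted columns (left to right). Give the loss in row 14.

20 rows total (5 × 4). Row 14: index ⌊(14-1)/4⌋ = 3 into run_id → run09; (14-1) mod 4 = 1 into the melted columns → width.
So row 14 is (run09, width, 72.1); loss = 72.1.

72.1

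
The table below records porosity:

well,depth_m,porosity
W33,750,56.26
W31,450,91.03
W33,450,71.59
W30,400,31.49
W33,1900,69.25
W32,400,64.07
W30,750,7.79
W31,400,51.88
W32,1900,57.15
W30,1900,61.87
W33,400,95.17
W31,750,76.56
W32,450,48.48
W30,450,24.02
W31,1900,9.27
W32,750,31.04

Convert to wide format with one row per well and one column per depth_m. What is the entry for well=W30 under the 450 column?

24.02

Wide layout: rows indexed by well, columns are the 4 distinct depth_m values (750, 450, 400, 1900).
Cell (well=W30, depth_m=450) draws from the long row where well=W30 and depth_m=450, which has porosity=24.02.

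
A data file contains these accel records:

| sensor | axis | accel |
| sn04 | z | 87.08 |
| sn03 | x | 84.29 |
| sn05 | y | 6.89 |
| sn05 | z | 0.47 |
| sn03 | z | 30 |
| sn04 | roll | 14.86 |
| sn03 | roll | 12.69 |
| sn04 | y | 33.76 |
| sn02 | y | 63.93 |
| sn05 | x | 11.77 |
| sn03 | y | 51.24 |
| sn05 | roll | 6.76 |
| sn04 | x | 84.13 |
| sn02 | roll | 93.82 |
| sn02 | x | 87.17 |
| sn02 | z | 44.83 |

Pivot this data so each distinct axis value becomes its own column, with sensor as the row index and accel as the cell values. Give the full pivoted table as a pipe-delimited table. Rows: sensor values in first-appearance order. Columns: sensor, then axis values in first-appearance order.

| sensor | z | x | y | roll |
| sn04 | 87.08 | 84.13 | 33.76 | 14.86 |
| sn03 | 30 | 84.29 | 51.24 | 12.69 |
| sn05 | 0.47 | 11.77 | 6.89 | 6.76 |
| sn02 | 44.83 | 87.17 | 63.93 | 93.82 |

Columns: sensor plus the 4 distinct axis values (z, x, y, roll).
For example, row sn04 column z takes accel=87.08 from the long row (sn04, z).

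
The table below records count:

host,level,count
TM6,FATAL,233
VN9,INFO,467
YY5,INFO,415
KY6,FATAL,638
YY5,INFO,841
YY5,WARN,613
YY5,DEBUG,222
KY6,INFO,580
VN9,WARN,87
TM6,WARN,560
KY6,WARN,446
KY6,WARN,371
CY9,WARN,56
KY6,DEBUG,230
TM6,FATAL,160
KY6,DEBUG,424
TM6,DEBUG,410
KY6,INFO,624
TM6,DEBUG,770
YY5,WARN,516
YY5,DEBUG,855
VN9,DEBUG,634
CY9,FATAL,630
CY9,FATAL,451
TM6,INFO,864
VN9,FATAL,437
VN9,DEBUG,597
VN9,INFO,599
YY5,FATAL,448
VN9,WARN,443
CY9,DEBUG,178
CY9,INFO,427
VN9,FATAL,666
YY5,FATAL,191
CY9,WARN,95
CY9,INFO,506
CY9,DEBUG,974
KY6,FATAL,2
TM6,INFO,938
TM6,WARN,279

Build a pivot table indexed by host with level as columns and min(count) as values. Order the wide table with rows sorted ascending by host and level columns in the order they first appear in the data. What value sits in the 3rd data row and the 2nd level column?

With rows sorted ascending by host, row 3 is host=TM6. level columns in first-appearance order: FATAL, INFO, WARN, DEBUG; column 2 is INFO.
Long rows with host=TM6, level=INFO: min(864, 938) = 864.

864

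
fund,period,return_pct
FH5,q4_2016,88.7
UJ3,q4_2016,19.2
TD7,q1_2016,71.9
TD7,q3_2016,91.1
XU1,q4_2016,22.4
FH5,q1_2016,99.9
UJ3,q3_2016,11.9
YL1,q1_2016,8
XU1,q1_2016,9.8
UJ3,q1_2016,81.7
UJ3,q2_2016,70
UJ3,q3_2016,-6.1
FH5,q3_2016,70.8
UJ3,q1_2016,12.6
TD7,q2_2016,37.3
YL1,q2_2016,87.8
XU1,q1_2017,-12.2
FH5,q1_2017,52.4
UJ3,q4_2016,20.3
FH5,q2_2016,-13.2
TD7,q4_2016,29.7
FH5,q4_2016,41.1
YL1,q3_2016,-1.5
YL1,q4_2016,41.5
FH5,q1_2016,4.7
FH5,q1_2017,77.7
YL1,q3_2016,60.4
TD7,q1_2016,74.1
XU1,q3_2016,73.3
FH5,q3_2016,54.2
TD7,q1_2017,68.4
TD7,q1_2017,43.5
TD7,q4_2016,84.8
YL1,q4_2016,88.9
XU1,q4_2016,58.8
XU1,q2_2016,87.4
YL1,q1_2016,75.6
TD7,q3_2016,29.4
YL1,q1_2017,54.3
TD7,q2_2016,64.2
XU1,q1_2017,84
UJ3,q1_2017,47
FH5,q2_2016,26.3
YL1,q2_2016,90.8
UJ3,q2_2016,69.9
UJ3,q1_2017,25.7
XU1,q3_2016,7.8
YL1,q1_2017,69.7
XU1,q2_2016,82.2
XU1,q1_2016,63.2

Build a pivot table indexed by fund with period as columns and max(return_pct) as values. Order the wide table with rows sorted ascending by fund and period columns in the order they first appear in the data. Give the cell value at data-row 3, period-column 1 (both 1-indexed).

20.3

With rows sorted ascending by fund, row 3 is fund=UJ3. period columns in first-appearance order: q4_2016, q1_2016, q3_2016, q2_2016, q1_2017; column 1 is q4_2016.
Long rows with fund=UJ3, period=q4_2016: max(19.2, 20.3) = 20.3.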